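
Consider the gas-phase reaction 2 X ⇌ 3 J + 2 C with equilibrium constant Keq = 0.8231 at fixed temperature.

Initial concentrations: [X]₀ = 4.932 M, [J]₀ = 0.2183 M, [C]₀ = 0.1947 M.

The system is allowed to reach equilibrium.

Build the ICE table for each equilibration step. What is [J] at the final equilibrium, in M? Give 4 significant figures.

Q₀ = 1.6212e-05 vs Keq = 0.8231 ⇒ Q<K, forward
Step 1:
                   X          J          C
  I            4.932     0.2183     0.1947
  C           -1.123      1.684      1.123
  E            3.809      1.902      1.317
  solve Keq expr → x = 0.5613; check Q = 0.8231

[J]_eq = 1.902 M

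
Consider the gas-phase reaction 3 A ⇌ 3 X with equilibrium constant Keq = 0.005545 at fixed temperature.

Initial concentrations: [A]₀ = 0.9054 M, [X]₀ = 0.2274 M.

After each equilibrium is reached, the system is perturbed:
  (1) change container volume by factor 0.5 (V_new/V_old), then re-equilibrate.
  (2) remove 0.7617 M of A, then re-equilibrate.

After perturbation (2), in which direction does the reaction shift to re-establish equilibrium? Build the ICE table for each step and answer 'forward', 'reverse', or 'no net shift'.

Direction: reverse

Q₀ = 0.01584 vs Keq = 0.005545 ⇒ Q>K, reverse
Step 1:
                  A         X
  init       0.9054    0.2274
  Δ         0.05705  -0.05705
  eq         0.9624    0.1704
  solve Keq expr → x = -0.01902; check Q = 0.005545
Then change container volume by factor 0.5 (V_new/V_old).
Step 2:
                  A         X
  init        1.925    0.3407
  Δ               0         0
  eq          1.925    0.3407
  solve Keq expr → x = 0; check Q = 0.005545
Then remove 0.7617 M of A.
Step 3:
                  A         X
  init        1.163    0.3407
  Δ          0.1145   -0.1145
  eq          1.278    0.2262
  solve Keq expr → x = -0.03818; check Q = 0.005545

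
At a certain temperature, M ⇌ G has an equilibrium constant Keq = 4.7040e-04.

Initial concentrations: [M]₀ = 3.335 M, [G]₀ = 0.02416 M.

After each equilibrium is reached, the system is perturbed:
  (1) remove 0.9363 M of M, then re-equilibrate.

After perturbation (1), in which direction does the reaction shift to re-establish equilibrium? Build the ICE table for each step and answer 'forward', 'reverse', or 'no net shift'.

Q₀ = 0.007244 vs Keq = 4.7040e-04 ⇒ Q>K, reverse
Step 1:
                  M         G
  Initial     3.335   0.02416
  Change    0.02258  -0.02258
  Equil       3.358  0.001579
  solve Keq expr → x = -0.02258; check Q = 4.7040e-04
Then remove 0.9363 M of M.
Step 2:
                  M         G
  Initial     2.421  0.001579
  Change  4.4023e-04 -4.4023e-04
  Equil       2.422  0.001139
  solve Keq expr → x = -4.4023e-04; check Q = 4.7040e-04

Direction: reverse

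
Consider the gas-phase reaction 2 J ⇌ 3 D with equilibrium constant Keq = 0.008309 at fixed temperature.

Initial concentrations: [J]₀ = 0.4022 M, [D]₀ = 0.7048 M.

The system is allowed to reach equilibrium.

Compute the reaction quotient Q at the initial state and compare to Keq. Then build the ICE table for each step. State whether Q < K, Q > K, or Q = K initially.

Q₀ = 2.164 vs Keq = 0.008309 ⇒ Q>K, reverse
Step 1:
                  J         D
  Initial    0.4022    0.7048
  Change     0.3574   -0.5362
  Equil      0.7596    0.1686
  solve Keq expr → x = -0.1787; check Q = 0.008309

Q₀ = 2.164; Q > K (proceeds reverse)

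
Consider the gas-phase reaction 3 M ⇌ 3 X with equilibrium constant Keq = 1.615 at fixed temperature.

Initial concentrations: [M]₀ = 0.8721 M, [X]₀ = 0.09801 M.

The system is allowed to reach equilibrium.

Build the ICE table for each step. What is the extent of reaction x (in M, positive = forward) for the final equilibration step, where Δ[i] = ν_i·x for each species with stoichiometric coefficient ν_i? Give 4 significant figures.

x = 0.1419 M

Q₀ = 0.001419 vs Keq = 1.615 ⇒ Q<K, forward
Step 1:
                    M           X
  init         0.8721     0.09801
  Δ           -0.4257      0.4257
  eq           0.4464      0.5237
  solve Keq expr → x = 0.1419; check Q = 1.615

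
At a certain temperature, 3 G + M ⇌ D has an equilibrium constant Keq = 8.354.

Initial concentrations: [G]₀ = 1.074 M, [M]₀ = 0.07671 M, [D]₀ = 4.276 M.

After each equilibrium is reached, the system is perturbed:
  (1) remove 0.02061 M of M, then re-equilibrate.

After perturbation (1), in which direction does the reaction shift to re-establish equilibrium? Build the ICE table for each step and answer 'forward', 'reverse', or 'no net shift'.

Direction: reverse

Q₀ = 45 vs Keq = 8.354 ⇒ Q>K, reverse
Step 1:
                   G          M          D
  I            1.074    0.07671      4.276
  C           0.3212     0.1071    -0.1071
  E            1.395     0.1838      4.169
  solve Keq expr → x = -0.1071; check Q = 8.354
Then remove 0.02061 M of M.
Step 2:
                   G          M          D
  I            1.395     0.1632      4.169
  C          0.02836   0.009453  -0.009453
  E            1.424     0.1726      4.159
  solve Keq expr → x = -0.009453; check Q = 8.354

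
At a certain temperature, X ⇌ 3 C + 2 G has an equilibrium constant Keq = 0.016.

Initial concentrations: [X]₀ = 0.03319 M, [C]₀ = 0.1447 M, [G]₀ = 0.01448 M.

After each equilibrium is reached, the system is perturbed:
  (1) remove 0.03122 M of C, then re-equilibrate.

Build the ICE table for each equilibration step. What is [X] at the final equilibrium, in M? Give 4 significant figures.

Q₀ = 1.9140e-05 vs Keq = 0.016 ⇒ Q<K, forward
Step 1:
                   X          C          G
  init       0.03319     0.1447    0.01448
  Δ         -0.02908    0.08723    0.05815
  eq        0.004114     0.2319    0.07263
  solve Keq expr → x = 0.02908; check Q = 0.016
Then remove 0.03122 M of C.
Step 2:
                   X          C          G
  init      0.004114     0.2007    0.07263
  Δ        -0.001132   0.003397   0.002265
  eq        0.002981     0.2041     0.0749
  solve Keq expr → x = 0.001132; check Q = 0.016

[X]_eq = 0.002981 M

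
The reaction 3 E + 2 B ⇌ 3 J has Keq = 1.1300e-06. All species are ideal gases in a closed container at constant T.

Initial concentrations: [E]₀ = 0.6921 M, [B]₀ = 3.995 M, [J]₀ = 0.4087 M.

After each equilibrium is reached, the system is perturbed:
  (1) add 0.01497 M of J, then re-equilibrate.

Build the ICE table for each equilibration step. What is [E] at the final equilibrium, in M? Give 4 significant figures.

[E]_eq = 1.086 M

Q₀ = 0.0129 vs Keq = 1.1300e-06 ⇒ Q>K, reverse
Step 1:
                  E         B         J
  init       0.6921     3.995    0.4087
  Δ          0.3794     0.253   -0.3794
  eq          1.072     4.248   0.02927
  solve Keq expr → x = -0.1265; check Q = 1.1300e-06
Then add 0.01497 M of J.
Step 2:
                  E         B         J
  init        1.072     4.248   0.04424
  Δ         0.01453  0.009685  -0.01453
  eq          1.086     4.258   0.02972
  solve Keq expr → x = -0.004843; check Q = 1.1300e-06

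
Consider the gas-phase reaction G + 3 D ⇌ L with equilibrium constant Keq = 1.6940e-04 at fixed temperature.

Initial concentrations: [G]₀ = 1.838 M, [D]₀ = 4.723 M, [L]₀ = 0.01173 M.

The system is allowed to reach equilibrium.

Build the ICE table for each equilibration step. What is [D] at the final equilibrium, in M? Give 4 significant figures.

[D]_eq = 4.664 M

Q₀ = 6.0576e-05 vs Keq = 1.6940e-04 ⇒ Q<K, forward
Step 1:
                  G         D         L
  I           1.838     4.723   0.01173
  C        -0.01953  -0.05859   0.01953
  E           1.818     4.664   0.03126
  solve Keq expr → x = 0.01953; check Q = 1.6940e-04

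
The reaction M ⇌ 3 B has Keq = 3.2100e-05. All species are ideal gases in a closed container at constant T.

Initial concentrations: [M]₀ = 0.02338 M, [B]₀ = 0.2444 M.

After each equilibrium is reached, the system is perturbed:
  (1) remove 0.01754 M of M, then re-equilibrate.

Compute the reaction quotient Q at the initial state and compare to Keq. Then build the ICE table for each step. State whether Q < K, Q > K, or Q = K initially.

Q₀ = 0.6244; Q > K (proceeds reverse)

Q₀ = 0.6244 vs Keq = 3.2100e-05 ⇒ Q>K, reverse
Step 1:
                    M           B
  init        0.02338      0.2444
  Δ           0.07655     -0.2297
  eq          0.09993     0.01475
  solve Keq expr → x = -0.07655; check Q = 3.2100e-05
Then remove 0.01754 M of M.
Step 2:
                    M           B
  init        0.08239     0.01475
  Δ        3.0071e-04 -9.0213e-04
  eq          0.08269     0.01385
  solve Keq expr → x = -3.0071e-04; check Q = 3.2100e-05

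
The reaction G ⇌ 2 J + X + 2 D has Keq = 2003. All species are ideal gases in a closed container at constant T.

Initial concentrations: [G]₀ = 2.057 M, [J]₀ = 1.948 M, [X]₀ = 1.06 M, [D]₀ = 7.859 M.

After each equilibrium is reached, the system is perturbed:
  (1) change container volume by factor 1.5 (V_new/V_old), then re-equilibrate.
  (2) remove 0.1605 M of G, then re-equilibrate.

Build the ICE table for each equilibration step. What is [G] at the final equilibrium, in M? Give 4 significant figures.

Q₀ = 120.8 vs Keq = 2003 ⇒ Q<K, forward
Step 1:
                   G          J          X          D
  I            2.057      1.948       1.06      7.859
  C           -0.864      1.728      0.864      1.728
  E            1.193      3.676      1.924      9.587
  solve Keq expr → x = 0.864; check Q = 2003
Then change container volume by factor 1.5 (V_new/V_old).
Step 2:
                   G          J          X          D
  I           0.7953      2.451      1.283      6.391
  C          -0.3691     0.7382     0.3691     0.7382
  E           0.4262      3.189      1.652       7.13
  solve Keq expr → x = 0.3691; check Q = 2003
Then remove 0.1605 M of G.
Step 3:
                   G          J          X          D
  I           0.2657      3.189      1.652       7.13
  C          0.08209    -0.1642   -0.08209    -0.1642
  E           0.3478      3.025       1.57      6.965
  solve Keq expr → x = -0.08209; check Q = 2003

[G]_eq = 0.3478 M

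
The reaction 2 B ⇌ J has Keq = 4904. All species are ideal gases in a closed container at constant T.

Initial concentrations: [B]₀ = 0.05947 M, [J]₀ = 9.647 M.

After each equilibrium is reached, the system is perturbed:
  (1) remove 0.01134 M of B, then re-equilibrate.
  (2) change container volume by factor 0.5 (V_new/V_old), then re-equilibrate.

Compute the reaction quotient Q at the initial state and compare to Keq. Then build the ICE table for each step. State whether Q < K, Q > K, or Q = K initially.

Q₀ = 2728 vs Keq = 4904 ⇒ Q<K, forward
Step 1:
                  B         J
  init      0.05947     9.647
  Δ         -0.0151   0.00755
  eq        0.04437     9.655
  solve Keq expr → x = 0.00755; check Q = 4904
Then remove 0.01134 M of B.
Step 2:
                  B         J
  init      0.03303     9.655
  Δ         0.01133 -0.005663
  eq        0.04436     9.649
  solve Keq expr → x = -0.005663; check Q = 4904
Then change container volume by factor 0.5 (V_new/V_old).
Step 3:
                  B         J
  init      0.08871      19.3
  Δ        -0.02596   0.01298
  eq        0.06275     19.31
  solve Keq expr → x = 0.01298; check Q = 4904

Q₀ = 2728; Q < K (proceeds forward)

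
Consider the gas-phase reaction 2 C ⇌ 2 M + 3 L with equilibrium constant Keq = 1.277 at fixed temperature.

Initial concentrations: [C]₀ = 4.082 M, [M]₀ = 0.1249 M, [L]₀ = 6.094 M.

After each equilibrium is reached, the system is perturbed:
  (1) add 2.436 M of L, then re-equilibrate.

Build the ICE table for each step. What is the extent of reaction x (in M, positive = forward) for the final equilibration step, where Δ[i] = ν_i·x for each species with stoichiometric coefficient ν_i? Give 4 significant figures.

x = -0.0495 M

Q₀ = 0.2119 vs Keq = 1.277 ⇒ Q<K, forward
Step 1:
                   C          M          L
  Initial      4.082     0.1249      6.094
  Change     -0.1541     0.1541     0.2312
  Equil        3.928      0.279      6.325
  solve Keq expr → x = 0.07706; check Q = 1.277
Then add 2.436 M of L.
Step 2:
                   C          M          L
  Initial      3.928      0.279      8.761
  Change     0.09899   -0.09899    -0.1485
  Equil        4.027       0.18      8.613
  solve Keq expr → x = -0.0495; check Q = 1.277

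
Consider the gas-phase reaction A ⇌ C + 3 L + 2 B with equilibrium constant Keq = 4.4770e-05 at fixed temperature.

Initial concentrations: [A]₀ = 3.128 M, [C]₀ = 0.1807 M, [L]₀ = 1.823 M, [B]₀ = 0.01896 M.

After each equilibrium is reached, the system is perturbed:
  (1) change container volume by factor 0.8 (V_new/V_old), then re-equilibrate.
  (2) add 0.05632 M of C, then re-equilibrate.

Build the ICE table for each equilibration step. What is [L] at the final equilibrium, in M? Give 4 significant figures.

[L]_eq = 2.254 M

Q₀ = 1.2581e-04 vs Keq = 4.4770e-05 ⇒ Q>K, reverse
Step 1:
                  A         C         L         B
  init        3.128    0.1807     1.823   0.01896
  Δ         0.00371  -0.00371  -0.01113  -0.00742
  eq          3.132     0.177     1.812   0.01154
  solve Keq expr → x = -0.00371; check Q = 4.4770e-05
Then change container volume by factor 0.8 (V_new/V_old).
Step 2:
                  A         C         L         B
  init        3.915    0.2212     2.265   0.01443
  Δ        0.003029 -0.003029 -0.009086 -0.006057
  eq          3.918    0.2182     2.256  0.008368
  solve Keq expr → x = -0.003029; check Q = 4.4770e-05
Then add 0.05632 M of C.
Step 3:
                  A         C         L         B
  init        3.918    0.2745     2.256  0.008368
  Δ       4.4721e-04 -4.4721e-04 -0.001342 -8.9442e-04
  eq          3.918    0.2741     2.254  0.007474
  solve Keq expr → x = -4.4721e-04; check Q = 4.4770e-05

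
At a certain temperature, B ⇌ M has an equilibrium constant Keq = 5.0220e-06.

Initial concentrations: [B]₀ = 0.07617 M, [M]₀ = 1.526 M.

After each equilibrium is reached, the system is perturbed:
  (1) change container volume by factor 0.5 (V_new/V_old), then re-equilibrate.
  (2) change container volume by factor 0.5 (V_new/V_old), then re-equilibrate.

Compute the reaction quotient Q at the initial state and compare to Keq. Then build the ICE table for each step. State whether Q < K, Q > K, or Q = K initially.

Q₀ = 20.03 vs Keq = 5.0220e-06 ⇒ Q>K, reverse
Step 1:
                    B           M
  init        0.07617       1.526
  Δ             1.526      -1.526
  eq            1.602  8.0461e-06
  solve Keq expr → x = -1.526; check Q = 5.0220e-06
Then change container volume by factor 0.5 (V_new/V_old).
Step 2:
                    B           M
  init          3.204  1.6092e-05
  Δ                 0           0
  eq            3.204  1.6092e-05
  solve Keq expr → x = 0; check Q = 5.0220e-06
Then change container volume by factor 0.5 (V_new/V_old).
Step 3:
                    B           M
  init          6.409  3.2184e-05
  Δ                 0           0
  eq            6.409  3.2184e-05
  solve Keq expr → x = 0; check Q = 5.0220e-06

Q₀ = 20.03; Q > K (proceeds reverse)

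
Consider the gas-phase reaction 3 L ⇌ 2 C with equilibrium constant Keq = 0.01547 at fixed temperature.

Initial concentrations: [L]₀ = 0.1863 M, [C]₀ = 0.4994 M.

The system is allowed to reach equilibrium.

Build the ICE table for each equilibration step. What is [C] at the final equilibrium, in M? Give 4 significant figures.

[C]_eq = 0.08925 M

Q₀ = 38.57 vs Keq = 0.01547 ⇒ Q>K, reverse
Step 1:
                  L         C
  init       0.1863    0.4994
  Δ          0.6152   -0.4101
  eq         0.8015   0.08925
  solve Keq expr → x = -0.2051; check Q = 0.01547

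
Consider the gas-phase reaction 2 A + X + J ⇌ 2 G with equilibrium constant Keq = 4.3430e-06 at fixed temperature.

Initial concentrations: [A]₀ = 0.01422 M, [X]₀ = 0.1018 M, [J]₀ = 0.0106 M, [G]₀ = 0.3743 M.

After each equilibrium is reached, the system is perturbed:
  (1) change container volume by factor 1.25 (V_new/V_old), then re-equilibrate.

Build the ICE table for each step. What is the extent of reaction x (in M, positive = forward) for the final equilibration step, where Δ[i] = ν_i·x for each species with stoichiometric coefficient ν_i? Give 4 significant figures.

x = -1.5458e-05 M

Q₀ = 6.4208e+05 vs Keq = 4.3430e-06 ⇒ Q>K, reverse
Step 1:
                    A           X           J           G
  init        0.01422      0.1018      0.0106      0.3743
  Δ            0.3741      0.1871      0.1871     -0.3741
  eq           0.3883      0.2889      0.1977  1.9337e-04
  solve Keq expr → x = -0.1871; check Q = 4.3430e-06
Then change container volume by factor 1.25 (V_new/V_old).
Step 2:
                    A           X           J           G
  init         0.3107      0.2311      0.1581  1.5469e-04
  Δ        3.0916e-05  1.5458e-05  1.5458e-05 -3.0916e-05
  eq           0.3107      0.2311      0.1581  1.2378e-04
  solve Keq expr → x = -1.5458e-05; check Q = 4.3430e-06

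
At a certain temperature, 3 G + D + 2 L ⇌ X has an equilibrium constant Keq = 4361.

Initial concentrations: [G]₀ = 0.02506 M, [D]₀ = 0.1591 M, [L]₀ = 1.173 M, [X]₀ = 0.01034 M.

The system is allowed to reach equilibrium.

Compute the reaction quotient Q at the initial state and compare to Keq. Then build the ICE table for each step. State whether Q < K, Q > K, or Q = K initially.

Q₀ = 3001; Q < K (proceeds forward)

Q₀ = 3001 vs Keq = 4361 ⇒ Q<K, forward
Step 1:
                  G         D         L         X
  Initial   0.02506    0.1591     1.173   0.01034
  Change  -0.002336 -7.7852e-04 -0.001557 7.7852e-04
  Equil     0.02272    0.1583     1.171   0.01112
  solve Keq expr → x = 7.7852e-04; check Q = 4361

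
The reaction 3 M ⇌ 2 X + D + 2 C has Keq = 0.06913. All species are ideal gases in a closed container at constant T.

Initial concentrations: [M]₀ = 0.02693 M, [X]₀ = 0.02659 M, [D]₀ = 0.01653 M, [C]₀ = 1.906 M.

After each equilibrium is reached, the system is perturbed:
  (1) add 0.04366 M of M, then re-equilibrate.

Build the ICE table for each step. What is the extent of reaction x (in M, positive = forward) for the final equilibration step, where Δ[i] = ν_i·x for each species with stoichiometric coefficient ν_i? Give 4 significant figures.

Q₀ = 2.174 vs Keq = 0.06913 ⇒ Q>K, reverse
Step 1:
                    M           X           D           C
  I           0.02693     0.02659     0.01653       1.906
  C           0.01929    -0.01286   -0.006429    -0.01286
  E           0.04622     0.01373      0.0101       1.893
  solve Keq expr → x = -0.006429; check Q = 0.06913
Then add 0.04366 M of M.
Step 2:
                    M           X           D           C
  I           0.08988     0.01373      0.0101       1.893
  C           -0.0145    0.009668    0.004834    0.009668
  E           0.07538      0.0234     0.01493       1.903
  solve Keq expr → x = 0.004834; check Q = 0.06913

x = 0.004834 M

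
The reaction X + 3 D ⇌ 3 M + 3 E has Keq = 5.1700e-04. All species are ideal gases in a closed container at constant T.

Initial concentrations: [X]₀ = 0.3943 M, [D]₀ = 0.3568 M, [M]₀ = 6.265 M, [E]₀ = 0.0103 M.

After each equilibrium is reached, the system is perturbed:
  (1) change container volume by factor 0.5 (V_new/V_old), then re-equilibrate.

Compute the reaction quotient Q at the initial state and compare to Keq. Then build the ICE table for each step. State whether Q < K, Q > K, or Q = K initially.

Q₀ = 0.015; Q > K (proceeds reverse)

Q₀ = 0.015 vs Keq = 5.1700e-04 ⇒ Q>K, reverse
Step 1:
                    X           D           M           E
  init         0.3943      0.3568       6.265      0.0103
  Δ          0.002291    0.006873   -0.006873   -0.006873
  eq           0.3966      0.3637       6.258    0.003427
  solve Keq expr → x = -0.002291; check Q = 5.1700e-04
Then change container volume by factor 0.5 (V_new/V_old).
Step 2:
                    X           D           M           E
  init         0.7932      0.7273       12.52    0.006853
  Δ        8.3956e-04    0.002519   -0.002519   -0.002519
  eq            0.794      0.7299       12.51    0.004335
  solve Keq expr → x = -8.3956e-04; check Q = 5.1700e-04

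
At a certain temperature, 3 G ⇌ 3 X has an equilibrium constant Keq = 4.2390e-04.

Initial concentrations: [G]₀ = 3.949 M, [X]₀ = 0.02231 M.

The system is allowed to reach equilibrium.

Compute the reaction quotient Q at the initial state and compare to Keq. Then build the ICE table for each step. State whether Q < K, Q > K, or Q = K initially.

Q₀ = 1.8032e-07; Q < K (proceeds forward)

Q₀ = 1.8032e-07 vs Keq = 4.2390e-04 ⇒ Q<K, forward
Step 1:
                    G           X
  I             3.949     0.02231
  C           -0.2552      0.2552
  E             3.694      0.2775
  solve Keq expr → x = 0.08506; check Q = 4.2390e-04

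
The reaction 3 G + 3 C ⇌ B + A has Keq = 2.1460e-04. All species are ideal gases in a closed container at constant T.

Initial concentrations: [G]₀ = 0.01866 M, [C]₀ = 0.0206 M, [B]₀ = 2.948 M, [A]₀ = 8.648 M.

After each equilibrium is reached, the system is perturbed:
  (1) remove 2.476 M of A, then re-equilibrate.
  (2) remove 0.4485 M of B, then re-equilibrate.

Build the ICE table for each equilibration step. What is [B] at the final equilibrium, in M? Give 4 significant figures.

Q₀ = 4.4886e+11 vs Keq = 2.1460e-04 ⇒ Q>K, reverse
Step 1:
                  G         C         B         A
  init      0.01866    0.0206     2.948     8.648
  Δ           5.657     5.657    -1.886    -1.886
  eq          5.676     5.678     1.062     6.762
  solve Keq expr → x = -1.886; check Q = 2.1460e-04
Then remove 2.476 M of A.
Step 2:
                  G         C         B         A
  init        5.676     5.678     1.062     4.286
  Δ         -0.3116   -0.3116    0.1039    0.1039
  eq          5.364     5.366     1.166      4.39
  solve Keq expr → x = 0.1039; check Q = 2.1460e-04
Then remove 0.4485 M of B.
Step 3:
                  G         C         B         A
  init        5.364     5.366    0.7176      4.39
  Δ         -0.2924   -0.2924   0.09746   0.09746
  eq          5.072     5.074    0.8151     4.488
  solve Keq expr → x = 0.09746; check Q = 2.1460e-04

[B]_eq = 0.8151 M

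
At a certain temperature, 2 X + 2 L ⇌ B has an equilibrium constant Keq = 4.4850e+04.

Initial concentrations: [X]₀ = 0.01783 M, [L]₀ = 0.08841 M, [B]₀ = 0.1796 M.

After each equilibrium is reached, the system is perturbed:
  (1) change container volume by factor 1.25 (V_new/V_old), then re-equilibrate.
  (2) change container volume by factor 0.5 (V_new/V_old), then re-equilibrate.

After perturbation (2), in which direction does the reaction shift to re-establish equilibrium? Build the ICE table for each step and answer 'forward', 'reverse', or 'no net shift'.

Q₀ = 7.2277e+04 vs Keq = 4.4850e+04 ⇒ Q>K, reverse
Step 1:
                   X          L          B
  init       0.01783    0.08841     0.1796
  Δ         0.003766   0.003766  -0.001883
  eq          0.0216    0.09218     0.1777
  solve Keq expr → x = -0.001883; check Q = 4.4850e+04
Then change container volume by factor 1.25 (V_new/V_old).
Step 2:
                   X          L          B
  init       0.01728    0.07374     0.1422
  Δ         0.005102   0.005102  -0.002551
  eq         0.02238    0.07884     0.1396
  solve Keq expr → x = -0.002551; check Q = 4.4850e+04
Then change container volume by factor 0.5 (V_new/V_old).
Step 3:
                   X          L          B
  init       0.04476     0.1577     0.2792
  Δ         -0.02546   -0.02546    0.01273
  eq          0.0193     0.1322      0.292
  solve Keq expr → x = 0.01273; check Q = 4.4850e+04

Direction: forward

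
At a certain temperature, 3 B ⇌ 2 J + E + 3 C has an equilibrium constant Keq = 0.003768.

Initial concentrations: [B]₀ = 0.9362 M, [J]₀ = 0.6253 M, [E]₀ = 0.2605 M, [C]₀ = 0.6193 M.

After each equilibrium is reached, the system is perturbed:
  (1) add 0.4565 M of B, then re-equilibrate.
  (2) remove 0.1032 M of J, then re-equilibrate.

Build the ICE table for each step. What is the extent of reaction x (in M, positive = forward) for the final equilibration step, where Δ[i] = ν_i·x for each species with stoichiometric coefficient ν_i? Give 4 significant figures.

x = 0.01141 M

Q₀ = 0.02948 vs Keq = 0.003768 ⇒ Q>K, reverse
Step 1:
                   B          J          E          C
  Initial     0.9362     0.6253     0.2605     0.6193
  Change      0.1662    -0.1108   -0.05541    -0.1662
  Equil        1.102     0.5145     0.2051     0.4531
  solve Keq expr → x = -0.05541; check Q = 0.003768
Then add 0.4565 M of B.
Step 2:
                   B          J          E          C
  Initial      1.559     0.5145     0.2051     0.4531
  Change     -0.0865    0.05767    0.02883     0.0865
  Equil        1.472     0.5721     0.2339     0.5396
  solve Keq expr → x = 0.02883; check Q = 0.003768
Then remove 0.1032 M of J.
Step 3:
                   B          J          E          C
  Initial      1.472     0.4689     0.2339     0.5396
  Change    -0.03424    0.02282    0.01141    0.03424
  Equil        1.438     0.4918     0.2453     0.5738
  solve Keq expr → x = 0.01141; check Q = 0.003768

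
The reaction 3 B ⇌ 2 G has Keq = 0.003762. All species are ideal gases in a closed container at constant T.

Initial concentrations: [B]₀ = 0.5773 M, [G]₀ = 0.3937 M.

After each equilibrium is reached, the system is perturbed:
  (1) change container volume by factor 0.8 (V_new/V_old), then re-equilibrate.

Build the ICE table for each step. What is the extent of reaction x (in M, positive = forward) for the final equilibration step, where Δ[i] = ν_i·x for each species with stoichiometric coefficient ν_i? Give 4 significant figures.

Q₀ = 0.8056 vs Keq = 0.003762 ⇒ Q>K, reverse
Step 1:
                   B          G
  Initial     0.5773     0.3937
  Change      0.4892    -0.3261
  Equil        1.067    0.06756
  solve Keq expr → x = -0.1631; check Q = 0.003762
Then change container volume by factor 0.8 (V_new/V_old).
Step 2:
                   B          G
  Initial      1.333    0.08444
  Change     -0.0129     0.0086
  Equil         1.32    0.09304
  solve Keq expr → x = 0.0043; check Q = 0.003762

x = 0.0043 M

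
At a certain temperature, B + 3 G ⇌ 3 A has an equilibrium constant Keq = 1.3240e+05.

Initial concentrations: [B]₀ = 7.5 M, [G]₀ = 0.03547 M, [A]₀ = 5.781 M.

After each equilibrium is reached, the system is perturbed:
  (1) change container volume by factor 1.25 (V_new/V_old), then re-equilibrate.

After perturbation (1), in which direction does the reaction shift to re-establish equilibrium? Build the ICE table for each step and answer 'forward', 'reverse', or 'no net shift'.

Q₀ = 5.7725e+05 vs Keq = 1.3240e+05 ⇒ Q>K, reverse
Step 1:
                    B           G           A
  Initial         7.5     0.03547       5.781
  Change     0.007411     0.02223    -0.02223
  Equil         7.507      0.0577       5.759
  solve Keq expr → x = -0.007411; check Q = 1.3240e+05
Then change container volume by factor 1.25 (V_new/V_old).
Step 2:
                    B           G           A
  Initial       6.006     0.04616       4.607
  Change     0.001174    0.003523   -0.003523
  Equil         6.007     0.04969       4.603
  solve Keq expr → x = -0.001174; check Q = 1.3240e+05

Direction: reverse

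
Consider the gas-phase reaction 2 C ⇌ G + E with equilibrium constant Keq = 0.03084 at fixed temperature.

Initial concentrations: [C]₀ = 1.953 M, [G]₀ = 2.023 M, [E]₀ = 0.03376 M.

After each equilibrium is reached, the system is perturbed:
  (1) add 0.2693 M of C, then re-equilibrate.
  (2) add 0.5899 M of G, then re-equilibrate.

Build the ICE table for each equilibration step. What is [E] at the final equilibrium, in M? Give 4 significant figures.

Q₀ = 0.01791 vs Keq = 0.03084 ⇒ Q<K, forward
Step 1:
                  C         G         E
  init        1.953     2.023   0.03376
  Δ         -0.0426    0.0213    0.0213
  eq           1.91     2.044   0.05506
  solve Keq expr → x = 0.0213; check Q = 0.03084
Then add 0.2693 M of C.
Step 2:
                  C         G         E
  init         2.18     2.044   0.05506
  Δ        -0.02854   0.01427   0.01427
  eq          2.151     2.059   0.06933
  solve Keq expr → x = 0.01427; check Q = 0.03084
Then add 0.5899 M of G.
Step 3:
                  C         G         E
  init        2.151     2.648   0.06933
  Δ         0.02753  -0.01376  -0.01376
  eq          2.179     2.635   0.05556
  solve Keq expr → x = -0.01376; check Q = 0.03084

[E]_eq = 0.05556 M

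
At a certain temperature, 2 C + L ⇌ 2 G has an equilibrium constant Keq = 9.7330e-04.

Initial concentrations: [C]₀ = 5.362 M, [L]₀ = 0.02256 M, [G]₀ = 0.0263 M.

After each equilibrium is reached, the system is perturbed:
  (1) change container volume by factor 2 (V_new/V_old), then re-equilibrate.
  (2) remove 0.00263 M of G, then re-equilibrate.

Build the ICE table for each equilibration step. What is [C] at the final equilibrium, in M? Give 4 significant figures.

[C]_eq = 2.682 M

Q₀ = 0.001066 vs Keq = 9.7330e-04 ⇒ Q>K, reverse
Step 1:
                   C          L          G
  init         5.362    0.02256     0.0263
  Δ       9.1609e-04 4.5804e-04 -9.1609e-04
  eq           5.363    0.02302    0.02538
  solve Keq expr → x = -4.5804e-04; check Q = 9.7330e-04
Then change container volume by factor 2 (V_new/V_old).
Step 2:
                   C          L          G
  init         2.681    0.01151    0.01269
  Δ         0.003118   0.001559  -0.003118
  eq           2.685    0.01307   0.009574
  solve Keq expr → x = -0.001559; check Q = 9.7330e-04
Then remove 0.00263 M of G.
Step 3:
                   C          L          G
  init         2.685    0.01307   0.006944
  Δ        -0.002209  -0.001104   0.002209
  eq           2.682    0.01196   0.009153
  solve Keq expr → x = 0.001104; check Q = 9.7330e-04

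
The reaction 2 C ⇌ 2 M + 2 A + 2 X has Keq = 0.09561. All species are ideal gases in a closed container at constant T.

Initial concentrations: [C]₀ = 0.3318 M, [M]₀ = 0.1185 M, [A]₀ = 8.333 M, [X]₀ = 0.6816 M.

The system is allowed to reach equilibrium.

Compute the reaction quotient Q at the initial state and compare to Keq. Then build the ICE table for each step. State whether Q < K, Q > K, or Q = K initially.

Q₀ = 4.115; Q > K (proceeds reverse)

Q₀ = 4.115 vs Keq = 0.09561 ⇒ Q>K, reverse
Step 1:
                   C          M          A          X
  I           0.3318     0.1185      8.333     0.6816
  C          0.09158   -0.09158   -0.09158   -0.09158
  E           0.4234    0.02692      8.241       0.59
  solve Keq expr → x = -0.04579; check Q = 0.09561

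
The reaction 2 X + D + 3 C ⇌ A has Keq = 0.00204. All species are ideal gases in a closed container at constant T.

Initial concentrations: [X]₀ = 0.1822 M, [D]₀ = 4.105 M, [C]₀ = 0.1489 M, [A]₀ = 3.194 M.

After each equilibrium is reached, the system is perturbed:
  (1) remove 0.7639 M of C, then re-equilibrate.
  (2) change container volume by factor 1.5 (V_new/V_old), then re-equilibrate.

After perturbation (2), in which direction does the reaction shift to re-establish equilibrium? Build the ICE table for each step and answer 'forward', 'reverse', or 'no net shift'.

Q₀ = 7100 vs Keq = 0.00204 ⇒ Q>K, reverse
Step 1:
                  X         D         C         A
  Initial    0.1822     4.105    0.1489     3.194
  Change      2.134     1.067     3.201    -1.067
  Equil       2.316     5.172      3.35     2.127
  solve Keq expr → x = -1.067; check Q = 0.00204
Then remove 0.7639 M of C.
Step 2:
                  X         D         C         A
  Initial     2.316     5.172     2.586     2.127
  Change     0.2807    0.1404    0.4211   -0.1404
  Equil       2.597     5.312     3.007     1.987
  solve Keq expr → x = -0.1404; check Q = 0.00204
Then change container volume by factor 1.5 (V_new/V_old).
Step 3:
                  X         D         C         A
  Initial     1.731     3.542     2.005     1.324
  Change     0.5939    0.2969    0.8908   -0.2969
  Equil       2.325     3.838     2.895     1.028
  solve Keq expr → x = -0.2969; check Q = 0.00204

Direction: reverse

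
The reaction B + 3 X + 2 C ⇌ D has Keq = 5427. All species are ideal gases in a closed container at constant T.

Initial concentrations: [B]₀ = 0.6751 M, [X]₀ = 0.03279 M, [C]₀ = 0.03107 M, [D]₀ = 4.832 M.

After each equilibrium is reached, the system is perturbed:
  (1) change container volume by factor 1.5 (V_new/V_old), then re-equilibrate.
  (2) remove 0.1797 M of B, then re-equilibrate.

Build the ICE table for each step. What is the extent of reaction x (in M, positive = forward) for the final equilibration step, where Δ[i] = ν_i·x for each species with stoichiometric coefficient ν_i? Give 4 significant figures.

x = -0.007862 M

Q₀ = 2.1031e+08 vs Keq = 5427 ⇒ Q>K, reverse
Step 1:
                  B         X         C         D
  I          0.6751   0.03279   0.03107     4.832
  C         0.08842    0.2653    0.1768  -0.08842
  E          0.7635    0.2981    0.2079     4.744
  solve Keq expr → x = -0.08842; check Q = 5427
Then change container volume by factor 1.5 (V_new/V_old).
Step 2:
                  B         X         C         D
  I           0.509    0.1987    0.1386     3.162
  C         0.03228   0.09683   0.06455  -0.03228
  E          0.5413    0.2955    0.2032      3.13
  solve Keq expr → x = -0.03228; check Q = 5427
Then remove 0.1797 M of B.
Step 3:
                  B         X         C         D
  I          0.3616    0.2955    0.2032      3.13
  C        0.007862   0.02358   0.01572 -0.007862
  E          0.3695    0.3191    0.2189     3.122
  solve Keq expr → x = -0.007862; check Q = 5427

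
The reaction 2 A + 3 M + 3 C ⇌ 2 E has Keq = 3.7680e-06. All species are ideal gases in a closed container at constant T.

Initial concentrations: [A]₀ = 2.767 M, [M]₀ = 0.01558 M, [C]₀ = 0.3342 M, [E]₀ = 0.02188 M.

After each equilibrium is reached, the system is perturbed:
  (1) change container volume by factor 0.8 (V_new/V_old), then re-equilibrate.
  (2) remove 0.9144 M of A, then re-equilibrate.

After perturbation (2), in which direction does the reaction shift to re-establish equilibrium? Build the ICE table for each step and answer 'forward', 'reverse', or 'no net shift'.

Direction: reverse

Q₀ = 442.9 vs Keq = 3.7680e-06 ⇒ Q>K, reverse
Step 1:
                    A           M           C           E
  init          2.767     0.01558      0.3342     0.02188
  Δ           0.02187      0.0328      0.0328    -0.02187
  eq            2.789     0.04838       0.367  1.2808e-05
  solve Keq expr → x = -0.01093; check Q = 3.7680e-06
Then change container volume by factor 0.8 (V_new/V_old).
Step 2:
                    A           M           C           E
  init          3.486     0.06048      0.4588  1.6010e-05
  Δ       -1.5240e-05 -2.2860e-05 -2.2860e-05  1.5240e-05
  eq            3.486     0.06045      0.4587  3.1250e-05
  solve Keq expr → x = 7.6199e-06; check Q = 3.7680e-06
Then remove 0.9144 M of A.
Step 3:
                    A           M           C           E
  init          2.572     0.06045      0.4587  3.1250e-05
  Δ        8.1889e-06  1.2283e-05  1.2283e-05 -8.1889e-06
  eq            2.572     0.06047      0.4587  2.3061e-05
  solve Keq expr → x = -4.0945e-06; check Q = 3.7680e-06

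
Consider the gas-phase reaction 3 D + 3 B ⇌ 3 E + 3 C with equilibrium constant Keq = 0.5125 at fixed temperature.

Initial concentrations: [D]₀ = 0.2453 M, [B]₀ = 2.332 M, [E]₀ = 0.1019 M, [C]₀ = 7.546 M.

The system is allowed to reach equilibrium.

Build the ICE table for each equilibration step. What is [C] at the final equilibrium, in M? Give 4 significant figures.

[C]_eq = 7.514 M

Q₀ = 2.429 vs Keq = 0.5125 ⇒ Q>K, reverse
Step 1:
                  D         B         E         C
  Initial    0.2453     2.332    0.1019     7.546
  Change    0.03206   0.03206  -0.03206  -0.03206
  Equil      0.2774     2.364   0.06984     7.514
  solve Keq expr → x = -0.01069; check Q = 0.5125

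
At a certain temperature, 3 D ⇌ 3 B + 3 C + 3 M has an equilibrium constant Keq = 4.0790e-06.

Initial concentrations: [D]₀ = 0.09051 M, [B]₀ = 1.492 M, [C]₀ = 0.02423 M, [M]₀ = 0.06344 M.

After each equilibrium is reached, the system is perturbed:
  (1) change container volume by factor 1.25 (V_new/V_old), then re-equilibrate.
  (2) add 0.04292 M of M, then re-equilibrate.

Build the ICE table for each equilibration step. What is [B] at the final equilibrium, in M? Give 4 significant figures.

Q₀ = 1.6269e-05 vs Keq = 4.0790e-06 ⇒ Q>K, reverse
Step 1:
                    D           B           C           M
  I           0.09051       1.492     0.02423     0.06344
  C          0.006108   -0.006108   -0.006108   -0.006108
  E           0.09662       1.486     0.01812     0.05733
  solve Keq expr → x = -0.002036; check Q = 4.0790e-06
Then change container volume by factor 1.25 (V_new/V_old).
Step 2:
                    D           B           C           M
  I           0.07729       1.189      0.0145     0.04587
  C         -0.004714    0.004714    0.004714    0.004714
  E           0.07258       1.193     0.01921     0.05058
  solve Keq expr → x = 0.001571; check Q = 4.0790e-06
Then add 0.04292 M of M.
Step 3:
                    D           B           C           M
  I           0.07258       1.193     0.01921      0.0935
  C          0.006864   -0.006864   -0.006864   -0.006864
  E           0.07944       1.187     0.01235     0.08664
  solve Keq expr → x = -0.002288; check Q = 4.0790e-06

[B]_eq = 1.187 M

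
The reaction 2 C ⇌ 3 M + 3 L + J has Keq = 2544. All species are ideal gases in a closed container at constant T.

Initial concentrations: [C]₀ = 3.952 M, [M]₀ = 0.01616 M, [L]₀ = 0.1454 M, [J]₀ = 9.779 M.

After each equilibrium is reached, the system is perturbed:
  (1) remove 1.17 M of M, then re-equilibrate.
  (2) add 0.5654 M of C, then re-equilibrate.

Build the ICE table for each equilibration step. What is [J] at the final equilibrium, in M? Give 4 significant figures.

[J]_eq = 11.02 M

Q₀ = 8.1223e-09 vs Keq = 2544 ⇒ Q<K, forward
Step 1:
                    C           M           L           J
  I             3.952     0.01616      0.1454       9.779
  C            -2.013       3.019       3.019       1.006
  E             1.939       3.036       3.165       10.79
  solve Keq expr → x = 1.006; check Q = 2544
Then remove 1.17 M of M.
Step 2:
                    C           M           L           J
  I             1.939       1.866       3.165       10.79
  C           -0.3143      0.4714      0.4714      0.1571
  E             1.625       2.337       3.636       10.94
  solve Keq expr → x = 0.1571; check Q = 2544
Then add 0.5654 M of C.
Step 3:
                    C           M           L           J
  I              2.19       2.337       3.636       10.94
  C           -0.1481      0.2222      0.2222     0.07407
  E             2.042       2.559       3.858       11.02
  solve Keq expr → x = 0.07407; check Q = 2544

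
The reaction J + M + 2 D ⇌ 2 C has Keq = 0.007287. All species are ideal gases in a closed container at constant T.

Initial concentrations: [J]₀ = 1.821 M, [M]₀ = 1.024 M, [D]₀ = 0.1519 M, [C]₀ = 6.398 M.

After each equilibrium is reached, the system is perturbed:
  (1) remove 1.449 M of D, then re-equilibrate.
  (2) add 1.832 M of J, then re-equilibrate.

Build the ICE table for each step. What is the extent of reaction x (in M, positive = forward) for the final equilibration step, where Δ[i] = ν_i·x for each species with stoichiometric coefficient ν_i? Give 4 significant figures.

x = 0.07866 M

Q₀ = 951.4 vs Keq = 0.007287 ⇒ Q>K, reverse
Step 1:
                    J           M           D           C
  Initial       1.821       1.024      0.1519       6.398
  Change        2.397       2.397       4.794      -4.794
  Equil         4.218       3.421       4.946       1.604
  solve Keq expr → x = -2.397; check Q = 0.007287
Then remove 1.449 M of D.
Step 2:
                    J           M           D           C
  Initial       4.218       3.421       3.497       1.604
  Change       0.1579      0.1579      0.3158     -0.3158
  Equil         4.376       3.579       3.813       1.288
  solve Keq expr → x = -0.1579; check Q = 0.007287
Then add 1.832 M of J.
Step 3:
                    J           M           D           C
  Initial       6.208       3.579       3.813       1.288
  Change     -0.07866    -0.07866     -0.1573      0.1573
  Equil         6.129         3.5       3.656       1.445
  solve Keq expr → x = 0.07866; check Q = 0.007287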